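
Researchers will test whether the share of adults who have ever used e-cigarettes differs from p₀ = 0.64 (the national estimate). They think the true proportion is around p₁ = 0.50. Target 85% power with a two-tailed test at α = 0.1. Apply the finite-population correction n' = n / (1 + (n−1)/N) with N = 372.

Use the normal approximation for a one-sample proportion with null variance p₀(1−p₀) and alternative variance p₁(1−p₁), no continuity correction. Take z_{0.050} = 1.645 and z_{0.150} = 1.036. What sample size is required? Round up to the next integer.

n = [z_{α/2}·√(p₀q₀) + z_β·√(p₁q₁)]² / (p₁ − p₀)²
  = [1.645·√(0.64·0.36) + 1.036·√(0.50·0.50)]² / (-0.14)²
  = [1.645·0.4800 + 1.036·0.5000]² / 0.0196
  = [1.3076]² / 0.0196
  = 87.24
Finite-population correction (N = 372): 87.24 / (1 + (87.24 − 1)/372) = 70.82.
Round up → n = 71.

n = 71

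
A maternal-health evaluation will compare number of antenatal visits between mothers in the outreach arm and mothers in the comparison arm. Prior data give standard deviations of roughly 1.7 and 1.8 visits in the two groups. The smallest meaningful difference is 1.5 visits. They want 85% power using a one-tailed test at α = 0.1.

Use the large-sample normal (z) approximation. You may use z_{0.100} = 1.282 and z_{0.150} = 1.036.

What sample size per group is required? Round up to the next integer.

n = 15 per group

n = (z_α + z_β)² · (σ₁² + σ₂²) / δ²
  = (1.282 + 1.036)² · (1.7² + 1.8² = 6.13) / 1.5²
  = 5.3731 · 6.13 / 2.25
  = 14.64
Round up → n = 15 per group.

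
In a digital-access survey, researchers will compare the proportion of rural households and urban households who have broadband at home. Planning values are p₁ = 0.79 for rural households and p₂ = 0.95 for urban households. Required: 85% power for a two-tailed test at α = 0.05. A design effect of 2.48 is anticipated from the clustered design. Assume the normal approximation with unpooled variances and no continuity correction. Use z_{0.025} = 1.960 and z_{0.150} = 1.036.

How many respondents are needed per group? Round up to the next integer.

n = (z_{α/2} + z_β)² · [p₁(1−p₁) + p₂(1−p₂)] / (p₁ − p₂)²
  = (1.960 + 1.036)² · (0.79·0.21 + 0.95·0.05) / (-0.16)²
  = (2.996)² · (0.1659 + 0.0475) / 0.0256
  = 8.9760 · 0.2134 / 0.0256
  = 74.82
Design effect: 2.48 × 74.82 = 185.56.
Round up → n = 186 per group.

n = 186 per group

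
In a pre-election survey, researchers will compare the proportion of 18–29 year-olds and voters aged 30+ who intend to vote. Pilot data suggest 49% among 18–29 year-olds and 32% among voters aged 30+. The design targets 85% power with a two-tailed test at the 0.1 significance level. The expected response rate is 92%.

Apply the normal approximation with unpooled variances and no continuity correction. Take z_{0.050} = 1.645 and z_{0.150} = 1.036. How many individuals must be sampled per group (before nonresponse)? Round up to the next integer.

n = (z_{α/2} + z_β)² · [p₁(1−p₁) + p₂(1−p₂)] / (p₁ − p₂)²
  = (1.645 + 1.036)² · (0.49·0.51 + 0.32·0.68) / (0.17)²
  = (2.681)² · (0.2499 + 0.2176) / 0.0289
  = 7.1878 · 0.4675 / 0.0289
  = 116.27
Adjust for 92% response: 116.27 / 0.92 = 126.38.
Round up → n = 127 per group.

n = 127 per group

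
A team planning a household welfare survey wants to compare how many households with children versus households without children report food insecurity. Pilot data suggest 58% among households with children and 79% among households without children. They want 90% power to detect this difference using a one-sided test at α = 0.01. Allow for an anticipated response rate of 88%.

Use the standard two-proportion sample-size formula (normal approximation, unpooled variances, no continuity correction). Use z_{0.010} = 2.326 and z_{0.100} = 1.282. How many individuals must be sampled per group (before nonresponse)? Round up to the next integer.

n = (z_α + z_β)² · [p₁(1−p₁) + p₂(1−p₂)] / (p₁ − p₂)²
  = (2.326 + 1.282)² · (0.58·0.42 + 0.79·0.21) / (-0.21)²
  = (3.608)² · (0.2436 + 0.1659) / 0.0441
  = 13.0177 · 0.4095 / 0.0441
  = 120.88
Adjust for 88% response: 120.88 / 0.88 = 137.36.
Round up → n = 138 per group.

n = 138 per group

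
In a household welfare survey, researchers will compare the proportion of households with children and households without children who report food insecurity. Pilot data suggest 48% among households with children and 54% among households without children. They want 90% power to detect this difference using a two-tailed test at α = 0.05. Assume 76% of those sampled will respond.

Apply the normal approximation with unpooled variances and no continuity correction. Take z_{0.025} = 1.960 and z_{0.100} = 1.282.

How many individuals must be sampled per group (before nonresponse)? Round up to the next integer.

n = (z_{α/2} + z_β)² · [p₁(1−p₁) + p₂(1−p₂)] / (p₁ − p₂)²
  = (1.960 + 1.282)² · (0.48·0.52 + 0.54·0.46) / (-0.06)²
  = (3.242)² · (0.2496 + 0.2484) / 0.0036
  = 10.5106 · 0.4980 / 0.0036
  = 1453.96
Adjust for 76% response: 1453.96 / 0.76 = 1913.11.
Round up → n = 1914 per group.

n = 1914 per group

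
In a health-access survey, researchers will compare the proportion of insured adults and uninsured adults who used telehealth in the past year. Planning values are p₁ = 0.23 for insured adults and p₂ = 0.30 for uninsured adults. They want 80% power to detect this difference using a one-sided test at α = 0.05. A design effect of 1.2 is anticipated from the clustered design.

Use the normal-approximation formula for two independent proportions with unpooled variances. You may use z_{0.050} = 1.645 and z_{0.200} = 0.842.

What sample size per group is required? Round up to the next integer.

n = 587 per group

n = (z_α + z_β)² · [p₁(1−p₁) + p₂(1−p₂)] / (p₁ − p₂)²
  = (1.645 + 0.842)² · (0.23·0.77 + 0.30·0.70) / (-0.07)²
  = (2.487)² · (0.1771 + 0.2100) / 0.0049
  = 6.1852 · 0.3871 / 0.0049
  = 488.63
Design effect: 1.2 × 488.63 = 586.35.
Round up → n = 587 per group.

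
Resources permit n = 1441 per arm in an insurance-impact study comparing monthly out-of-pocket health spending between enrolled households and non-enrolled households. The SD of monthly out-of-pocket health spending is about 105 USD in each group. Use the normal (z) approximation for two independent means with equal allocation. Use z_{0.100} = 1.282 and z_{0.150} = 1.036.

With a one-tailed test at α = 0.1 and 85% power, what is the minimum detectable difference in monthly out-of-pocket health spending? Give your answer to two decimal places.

δ = (z_α + z_β) · √((σ₁²+σ₂²)/n)
  = (1.282 + 1.036) · √(22050/1441)
  = 2.318 · √15.3019
  = 2.318 · 3.9118
  = 9.0675

Minimum detectable difference ≈ 9.07 USD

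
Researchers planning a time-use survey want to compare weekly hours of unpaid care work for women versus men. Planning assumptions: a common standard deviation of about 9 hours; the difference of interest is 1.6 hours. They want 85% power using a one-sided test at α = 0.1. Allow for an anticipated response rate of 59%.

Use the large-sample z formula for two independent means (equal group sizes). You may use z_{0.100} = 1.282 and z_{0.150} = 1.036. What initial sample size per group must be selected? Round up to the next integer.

n = (z_α + z_β)² · (σ₁² + σ₂²) / δ²
  = (1.282 + 1.036)² · (2·9² = 162) / 1.6²
  = 5.3731 · 162 / 2.56
  = 340.02
Adjust for 59% response: 340.02 / 0.59 = 576.30.
Round up → n = 577 per group.

n = 577 per group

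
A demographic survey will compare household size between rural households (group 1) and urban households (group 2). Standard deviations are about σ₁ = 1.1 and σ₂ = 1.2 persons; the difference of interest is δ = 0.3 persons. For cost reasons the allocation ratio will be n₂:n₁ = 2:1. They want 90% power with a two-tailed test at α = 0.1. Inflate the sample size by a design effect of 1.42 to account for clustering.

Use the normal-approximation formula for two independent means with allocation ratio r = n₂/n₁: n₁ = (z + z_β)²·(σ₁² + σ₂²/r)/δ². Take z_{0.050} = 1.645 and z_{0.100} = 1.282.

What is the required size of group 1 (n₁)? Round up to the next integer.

n₁ = (z_{α/2} + z_β)² · (σ₁² + σ₂²/r) / δ²
   = (1.645 + 1.282)² · (1.1² + 1.2²/2) / 0.3²
   = 8.5673 · (1.21 + 0.72) / 0.09
   = 8.5673 · 1.93 / 0.09
   = 183.72
Design effect: 1.42 × 183.72 = 260.88.
Round up → n₁ = 261; n₂ = r·n₁ = 2 × 261 = 522.

n₁ = 261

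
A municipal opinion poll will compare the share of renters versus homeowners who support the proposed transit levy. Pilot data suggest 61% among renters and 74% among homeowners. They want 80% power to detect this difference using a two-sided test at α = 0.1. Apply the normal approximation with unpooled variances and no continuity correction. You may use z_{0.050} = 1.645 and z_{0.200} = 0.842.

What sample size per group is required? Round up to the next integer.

n = (z_{α/2} + z_β)² · [p₁(1−p₁) + p₂(1−p₂)] / (p₁ − p₂)²
  = (1.645 + 0.842)² · (0.61·0.39 + 0.74·0.26) / (-0.13)²
  = (2.487)² · (0.2379 + 0.1924) / 0.0169
  = 6.1852 · 0.4303 / 0.0169
  = 157.48
Round up → n = 158 per group.

n = 158 per group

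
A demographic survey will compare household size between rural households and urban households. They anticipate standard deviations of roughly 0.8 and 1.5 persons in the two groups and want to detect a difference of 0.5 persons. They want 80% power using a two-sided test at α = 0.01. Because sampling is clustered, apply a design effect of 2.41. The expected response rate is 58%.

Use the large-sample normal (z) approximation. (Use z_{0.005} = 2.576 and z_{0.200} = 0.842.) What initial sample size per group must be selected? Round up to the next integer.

n = (z_{α/2} + z_β)² · (σ₁² + σ₂²) / δ²
  = (2.576 + 0.842)² · (0.8² + 1.5² = 2.89) / 0.5²
  = 11.6827 · 2.89 / 0.25
  = 135.05
Design effect: 2.41 × 135.05 = 325.48.
Adjust for 58% response: 325.48 / 0.58 = 561.17.
Round up → n = 562 per group.

n = 562 per group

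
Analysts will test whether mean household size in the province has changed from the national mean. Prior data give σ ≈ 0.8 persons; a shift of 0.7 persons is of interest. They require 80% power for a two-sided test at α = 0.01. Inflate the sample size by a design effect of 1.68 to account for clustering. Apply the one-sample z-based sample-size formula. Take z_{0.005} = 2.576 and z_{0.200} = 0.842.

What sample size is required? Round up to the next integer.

n = 26

n = (z_{α/2} + z_β)² · σ² / δ²
  = (2.576 + 0.842)² · 0.8² / 0.7²
  = 11.6827 · 0.64 / 0.49
  = 15.26
Design effect: 1.68 × 15.26 = 25.64.
Round up → n = 26.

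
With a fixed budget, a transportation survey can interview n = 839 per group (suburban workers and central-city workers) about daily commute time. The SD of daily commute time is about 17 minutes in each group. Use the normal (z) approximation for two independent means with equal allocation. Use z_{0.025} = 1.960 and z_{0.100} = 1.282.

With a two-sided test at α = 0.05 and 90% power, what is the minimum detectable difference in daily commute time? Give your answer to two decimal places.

Minimum detectable difference ≈ 2.69 minutes

δ = (z_{α/2} + z_β) · √((σ₁²+σ₂²)/n)
  = (1.960 + 1.282) · √(578/839)
  = 3.242 · √0.68892
  = 3.242 · 0.8300
  = 2.6909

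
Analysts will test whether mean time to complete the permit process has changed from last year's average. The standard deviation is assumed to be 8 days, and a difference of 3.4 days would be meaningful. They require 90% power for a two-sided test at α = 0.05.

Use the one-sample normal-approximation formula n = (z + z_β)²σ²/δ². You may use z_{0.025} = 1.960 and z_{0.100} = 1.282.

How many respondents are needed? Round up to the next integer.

n = 59

n = (z_{α/2} + z_β)² · σ² / δ²
  = (1.960 + 1.282)² · 8² / 3.4²
  = 10.5106 · 64 / 11.56
  = 58.19
Round up → n = 59.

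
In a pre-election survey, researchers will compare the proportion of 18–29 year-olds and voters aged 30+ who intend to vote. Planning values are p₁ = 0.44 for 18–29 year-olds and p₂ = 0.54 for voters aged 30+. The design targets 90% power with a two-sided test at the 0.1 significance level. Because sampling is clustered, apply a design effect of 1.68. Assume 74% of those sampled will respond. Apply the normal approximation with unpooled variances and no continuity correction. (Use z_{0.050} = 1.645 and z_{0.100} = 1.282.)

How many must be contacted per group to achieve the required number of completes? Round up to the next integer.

n = (z_{α/2} + z_β)² · [p₁(1−p₁) + p₂(1−p₂)] / (p₁ − p₂)²
  = (1.645 + 1.282)² · (0.44·0.56 + 0.54·0.46) / (-0.10)²
  = (2.927)² · (0.2464 + 0.2484) / 0.0100
  = 8.5673 · 0.4948 / 0.0100
  = 423.91
Design effect: 1.68 × 423.91 = 712.17.
Adjust for 74% response: 712.17 / 0.74 = 962.39.
Round up → n = 963 per group.

n = 963 per group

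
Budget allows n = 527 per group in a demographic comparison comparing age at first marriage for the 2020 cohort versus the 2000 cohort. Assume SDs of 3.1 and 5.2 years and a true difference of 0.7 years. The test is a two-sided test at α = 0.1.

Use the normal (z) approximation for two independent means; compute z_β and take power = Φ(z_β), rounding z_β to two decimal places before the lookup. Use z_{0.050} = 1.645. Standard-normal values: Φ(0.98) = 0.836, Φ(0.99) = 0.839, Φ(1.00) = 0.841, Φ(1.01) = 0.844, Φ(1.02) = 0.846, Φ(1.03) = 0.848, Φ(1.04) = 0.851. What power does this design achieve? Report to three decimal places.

z_β = δ·√(n/(σ₁²+σ₂²)) − z_{α/2}
    = 0.7 · √(527/36.65) − 1.645
    = 0.7 · 3.79200 − 1.645
    = 2.6544 − 1.645 = 1.0094 → 1.01
Power = Φ(1.01) = 0.844.

Power ≈ 0.844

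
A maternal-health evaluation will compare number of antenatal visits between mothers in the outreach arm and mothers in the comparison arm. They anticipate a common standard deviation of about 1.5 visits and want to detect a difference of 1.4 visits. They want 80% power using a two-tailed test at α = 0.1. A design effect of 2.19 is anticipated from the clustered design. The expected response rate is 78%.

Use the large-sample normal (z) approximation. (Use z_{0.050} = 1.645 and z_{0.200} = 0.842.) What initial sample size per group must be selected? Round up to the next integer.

n = 40 per group

n = (z_{α/2} + z_β)² · (σ₁² + σ₂²) / δ²
  = (1.645 + 0.842)² · (2·1.5² = 4.5) / 1.4²
  = 6.1852 · 4.5 / 1.96
  = 14.20
Design effect: 2.19 × 14.20 = 31.10.
Adjust for 78% response: 31.10 / 0.78 = 39.87.
Round up → n = 40 per group.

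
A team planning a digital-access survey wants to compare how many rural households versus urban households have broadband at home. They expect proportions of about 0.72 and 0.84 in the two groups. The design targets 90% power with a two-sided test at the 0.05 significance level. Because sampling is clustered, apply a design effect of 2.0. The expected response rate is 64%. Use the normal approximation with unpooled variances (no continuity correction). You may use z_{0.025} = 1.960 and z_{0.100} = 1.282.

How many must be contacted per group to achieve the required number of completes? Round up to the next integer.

n = (z_{α/2} + z_β)² · [p₁(1−p₁) + p₂(1−p₂)] / (p₁ − p₂)²
  = (1.960 + 1.282)² · (0.72·0.28 + 0.84·0.16) / (-0.12)²
  = (3.242)² · (0.2016 + 0.1344) / 0.0144
  = 10.5106 · 0.3360 / 0.0144
  = 245.25
Design effect: 2.0 × 245.25 = 490.49.
Adjust for 64% response: 490.49 / 0.64 = 766.40.
Round up → n = 767 per group.

n = 767 per group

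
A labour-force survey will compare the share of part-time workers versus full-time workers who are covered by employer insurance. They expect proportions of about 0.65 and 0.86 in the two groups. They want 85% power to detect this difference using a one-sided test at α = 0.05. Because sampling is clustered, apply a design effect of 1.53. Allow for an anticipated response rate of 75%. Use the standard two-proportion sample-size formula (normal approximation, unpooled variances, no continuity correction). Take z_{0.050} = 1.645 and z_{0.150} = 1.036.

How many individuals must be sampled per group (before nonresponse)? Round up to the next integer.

n = 116 per group

n = (z_α + z_β)² · [p₁(1−p₁) + p₂(1−p₂)] / (p₁ − p₂)²
  = (1.645 + 1.036)² · (0.65·0.35 + 0.86·0.14) / (-0.21)²
  = (2.681)² · (0.2275 + 0.1204) / 0.0441
  = 7.1878 · 0.3479 / 0.0441
  = 56.70
Design effect: 1.53 × 56.70 = 86.76.
Adjust for 75% response: 86.76 / 0.75 = 115.68.
Round up → n = 116 per group.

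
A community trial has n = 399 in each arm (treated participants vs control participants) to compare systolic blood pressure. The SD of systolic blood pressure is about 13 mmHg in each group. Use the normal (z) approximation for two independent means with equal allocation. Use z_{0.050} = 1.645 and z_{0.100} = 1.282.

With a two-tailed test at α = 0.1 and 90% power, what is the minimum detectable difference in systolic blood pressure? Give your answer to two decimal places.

Minimum detectable difference ≈ 2.69 mmHg

δ = (z_{α/2} + z_β) · √((σ₁²+σ₂²)/n)
  = (1.645 + 1.282) · √(338/399)
  = 2.927 · √0.84712
  = 2.927 · 0.9204
  = 2.6940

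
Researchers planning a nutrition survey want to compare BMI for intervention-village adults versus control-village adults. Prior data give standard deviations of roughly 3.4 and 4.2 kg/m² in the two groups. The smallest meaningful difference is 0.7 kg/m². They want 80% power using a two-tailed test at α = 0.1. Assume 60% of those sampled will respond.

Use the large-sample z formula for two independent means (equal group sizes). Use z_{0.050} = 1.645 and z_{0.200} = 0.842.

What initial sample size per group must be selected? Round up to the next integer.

n = (z_{α/2} + z_β)² · (σ₁² + σ₂²) / δ²
  = (1.645 + 0.842)² · (3.4² + 4.2² = 29.2) / 0.7²
  = 6.1852 · 29.2 / 0.49
  = 368.59
Adjust for 60% response: 368.59 / 0.60 = 614.31.
Round up → n = 615 per group.

n = 615 per group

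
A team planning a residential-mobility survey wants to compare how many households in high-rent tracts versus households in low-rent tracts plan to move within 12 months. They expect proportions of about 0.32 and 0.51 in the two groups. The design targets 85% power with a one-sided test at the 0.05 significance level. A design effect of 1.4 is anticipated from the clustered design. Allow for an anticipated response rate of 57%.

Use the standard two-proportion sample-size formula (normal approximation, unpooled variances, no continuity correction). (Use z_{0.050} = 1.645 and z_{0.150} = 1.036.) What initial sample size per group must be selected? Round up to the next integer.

n = 229 per group

n = (z_α + z_β)² · [p₁(1−p₁) + p₂(1−p₂)] / (p₁ − p₂)²
  = (1.645 + 1.036)² · (0.32·0.68 + 0.51·0.49) / (-0.19)²
  = (2.681)² · (0.2176 + 0.2499) / 0.0361
  = 7.1878 · 0.4675 / 0.0361
  = 93.08
Design effect: 1.4 × 93.08 = 130.32.
Adjust for 57% response: 130.32 / 0.57 = 228.62.
Round up → n = 229 per group.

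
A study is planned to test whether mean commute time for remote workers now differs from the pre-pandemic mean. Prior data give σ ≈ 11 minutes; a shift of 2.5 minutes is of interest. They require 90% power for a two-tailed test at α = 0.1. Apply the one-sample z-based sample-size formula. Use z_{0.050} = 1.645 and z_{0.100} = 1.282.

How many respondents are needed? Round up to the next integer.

n = 166

n = (z_{α/2} + z_β)² · σ² / δ²
  = (1.645 + 1.282)² · 11² / 2.5²
  = 8.5673 · 121 / 6.25
  = 165.86
Round up → n = 166.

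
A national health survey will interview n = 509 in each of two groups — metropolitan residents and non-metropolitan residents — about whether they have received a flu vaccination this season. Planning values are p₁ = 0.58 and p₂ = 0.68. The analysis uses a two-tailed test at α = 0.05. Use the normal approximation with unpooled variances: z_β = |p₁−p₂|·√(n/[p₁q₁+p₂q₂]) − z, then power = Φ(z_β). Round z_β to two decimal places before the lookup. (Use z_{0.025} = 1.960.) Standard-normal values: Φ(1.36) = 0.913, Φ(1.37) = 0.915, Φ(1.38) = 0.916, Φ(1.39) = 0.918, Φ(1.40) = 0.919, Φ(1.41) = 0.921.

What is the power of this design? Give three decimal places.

Power ≈ 0.913

z_β = |p₁−p₂|·√(n/[p₁q₁+p₂q₂]) − z_{α/2}
    = 0.10 · √(509/0.4612) − 1.960
    = 0.10 · 33.2211 − 1.960
    = 3.3221 − 1.960 = 1.3621 → 1.36
Power = Φ(1.36) = 0.913.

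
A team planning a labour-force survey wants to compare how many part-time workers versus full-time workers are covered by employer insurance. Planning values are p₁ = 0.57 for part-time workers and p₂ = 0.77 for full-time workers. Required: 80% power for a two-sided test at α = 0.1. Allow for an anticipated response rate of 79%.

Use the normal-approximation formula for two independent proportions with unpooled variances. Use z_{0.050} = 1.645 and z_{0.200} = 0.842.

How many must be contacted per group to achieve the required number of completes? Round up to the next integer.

n = 83 per group

n = (z_{α/2} + z_β)² · [p₁(1−p₁) + p₂(1−p₂)] / (p₁ − p₂)²
  = (1.645 + 0.842)² · (0.57·0.43 + 0.77·0.23) / (-0.20)²
  = (2.487)² · (0.2451 + 0.1771) / 0.0400
  = 6.1852 · 0.4222 / 0.0400
  = 65.28
Adjust for 79% response: 65.28 / 0.79 = 82.64.
Round up → n = 83 per group.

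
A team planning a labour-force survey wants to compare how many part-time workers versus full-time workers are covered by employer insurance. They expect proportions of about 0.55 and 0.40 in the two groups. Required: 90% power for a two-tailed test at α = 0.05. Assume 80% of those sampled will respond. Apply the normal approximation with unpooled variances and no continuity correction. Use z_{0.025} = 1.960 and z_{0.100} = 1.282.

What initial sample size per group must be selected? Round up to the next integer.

n = 285 per group

n = (z_{α/2} + z_β)² · [p₁(1−p₁) + p₂(1−p₂)] / (p₁ − p₂)²
  = (1.960 + 1.282)² · (0.55·0.45 + 0.40·0.60) / (0.15)²
  = (3.242)² · (0.2475 + 0.2400) / 0.0225
  = 10.5106 · 0.4875 / 0.0225
  = 227.73
Adjust for 80% response: 227.73 / 0.80 = 284.66.
Round up → n = 285 per group.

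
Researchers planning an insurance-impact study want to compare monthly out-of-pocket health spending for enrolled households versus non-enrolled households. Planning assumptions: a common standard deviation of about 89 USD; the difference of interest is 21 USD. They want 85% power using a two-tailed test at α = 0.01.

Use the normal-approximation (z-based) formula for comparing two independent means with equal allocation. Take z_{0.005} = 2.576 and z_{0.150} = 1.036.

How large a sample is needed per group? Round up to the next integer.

n = (z_{α/2} + z_β)² · (σ₁² + σ₂²) / δ²
  = (2.576 + 1.036)² · (2·89² = 15842) / 21²
  = 13.0465 · 15842 / 441
  = 468.67
Round up → n = 469 per group.

n = 469 per group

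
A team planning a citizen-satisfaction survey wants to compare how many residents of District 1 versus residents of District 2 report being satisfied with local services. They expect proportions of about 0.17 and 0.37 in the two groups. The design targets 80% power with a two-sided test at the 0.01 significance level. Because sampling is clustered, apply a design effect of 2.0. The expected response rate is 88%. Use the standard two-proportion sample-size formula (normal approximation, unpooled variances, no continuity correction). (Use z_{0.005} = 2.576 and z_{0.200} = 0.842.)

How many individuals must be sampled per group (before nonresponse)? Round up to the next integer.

n = (z_{α/2} + z_β)² · [p₁(1−p₁) + p₂(1−p₂)] / (p₁ − p₂)²
  = (2.576 + 0.842)² · (0.17·0.83 + 0.37·0.63) / (-0.20)²
  = (3.418)² · (0.1411 + 0.2331) / 0.0400
  = 11.6827 · 0.3742 / 0.0400
  = 109.29
Design effect: 2.0 × 109.29 = 218.58.
Adjust for 88% response: 218.58 / 0.88 = 248.39.
Round up → n = 249 per group.

n = 249 per group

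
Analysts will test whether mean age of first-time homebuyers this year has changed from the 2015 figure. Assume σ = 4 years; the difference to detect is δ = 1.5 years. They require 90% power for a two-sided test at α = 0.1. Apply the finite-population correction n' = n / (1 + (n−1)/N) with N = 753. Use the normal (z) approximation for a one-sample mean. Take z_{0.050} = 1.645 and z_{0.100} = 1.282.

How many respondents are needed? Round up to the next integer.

n = (z_{α/2} + z_β)² · σ² / δ²
  = (1.645 + 1.282)² · 4² / 1.5²
  = 8.5673 · 16 / 2.25
  = 60.92
Finite-population correction (N = 753): 60.92 / (1 + (60.92 − 1)/753) = 56.43.
Round up → n = 57.

n = 57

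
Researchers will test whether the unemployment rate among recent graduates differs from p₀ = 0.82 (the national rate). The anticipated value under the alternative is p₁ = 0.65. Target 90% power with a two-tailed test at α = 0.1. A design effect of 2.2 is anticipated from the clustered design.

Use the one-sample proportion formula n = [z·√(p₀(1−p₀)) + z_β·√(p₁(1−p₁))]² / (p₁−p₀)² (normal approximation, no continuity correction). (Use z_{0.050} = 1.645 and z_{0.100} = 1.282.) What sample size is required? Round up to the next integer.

n = 118

n = [z_{α/2}·√(p₀q₀) + z_β·√(p₁q₁)]² / (p₁ − p₀)²
  = [1.645·√(0.82·0.18) + 1.282·√(0.65·0.35)]² / (-0.17)²
  = [1.645·0.3842 + 1.282·0.4770]² / 0.0289
  = [1.2435]² / 0.0289
  = 53.50
Design effect: 2.2 × 53.50 = 117.70.
Round up → n = 118.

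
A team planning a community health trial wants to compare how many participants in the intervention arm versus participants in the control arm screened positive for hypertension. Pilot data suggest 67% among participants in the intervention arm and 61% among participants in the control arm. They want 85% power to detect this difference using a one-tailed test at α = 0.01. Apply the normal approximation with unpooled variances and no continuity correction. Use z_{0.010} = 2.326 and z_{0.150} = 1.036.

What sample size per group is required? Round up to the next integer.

n = 1442 per group

n = (z_α + z_β)² · [p₁(1−p₁) + p₂(1−p₂)] / (p₁ − p₂)²
  = (2.326 + 1.036)² · (0.67·0.33 + 0.61·0.39) / (0.06)²
  = (3.362)² · (0.2211 + 0.2379) / 0.0036
  = 11.3030 · 0.4590 / 0.0036
  = 1441.14
Round up → n = 1442 per group.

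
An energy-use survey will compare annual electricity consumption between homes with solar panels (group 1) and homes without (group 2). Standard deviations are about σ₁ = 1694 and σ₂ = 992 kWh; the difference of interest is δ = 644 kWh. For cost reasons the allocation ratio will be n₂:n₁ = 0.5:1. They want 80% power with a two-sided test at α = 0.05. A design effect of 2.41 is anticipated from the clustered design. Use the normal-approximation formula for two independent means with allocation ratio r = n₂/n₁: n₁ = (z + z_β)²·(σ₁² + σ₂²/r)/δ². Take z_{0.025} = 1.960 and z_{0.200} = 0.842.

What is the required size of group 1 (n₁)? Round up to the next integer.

n₁ = 221

n₁ = (z_{α/2} + z_β)² · (σ₁² + σ₂²/r) / δ²
   = (1.960 + 0.842)² · (1694² + 992²/0.5) / 644²
   = 7.8512 · (2869636 + 1968128) / 414736
   = 7.8512 · 4837764 / 414736
   = 91.58
Design effect: 2.41 × 91.58 = 220.71.
Round up → n₁ = 221; n₂ = r·n₁ = 0.5 × 221 = 111.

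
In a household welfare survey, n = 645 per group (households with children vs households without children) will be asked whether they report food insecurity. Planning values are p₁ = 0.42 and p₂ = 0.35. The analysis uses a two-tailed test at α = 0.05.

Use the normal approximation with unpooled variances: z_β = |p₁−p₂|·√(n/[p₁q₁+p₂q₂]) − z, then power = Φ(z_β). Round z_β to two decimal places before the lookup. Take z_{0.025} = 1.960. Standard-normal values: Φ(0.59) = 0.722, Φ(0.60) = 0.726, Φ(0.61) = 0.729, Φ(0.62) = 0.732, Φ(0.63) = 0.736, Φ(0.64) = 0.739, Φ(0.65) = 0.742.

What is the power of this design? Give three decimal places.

Power ≈ 0.736

z_β = |p₁−p₂|·√(n/[p₁q₁+p₂q₂]) − z_{α/2}
    = 0.07 · √(645/0.4711) − 1.960
    = 0.07 · 37.0018 − 1.960
    = 2.5901 − 1.960 = 0.6301 → 0.63
Power = Φ(0.63) = 0.736.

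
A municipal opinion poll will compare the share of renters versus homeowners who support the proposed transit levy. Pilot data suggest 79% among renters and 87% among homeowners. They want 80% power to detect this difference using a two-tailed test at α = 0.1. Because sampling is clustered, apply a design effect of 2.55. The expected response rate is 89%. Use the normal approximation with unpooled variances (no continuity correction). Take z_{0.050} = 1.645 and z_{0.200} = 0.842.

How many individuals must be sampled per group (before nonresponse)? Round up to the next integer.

n = (z_{α/2} + z_β)² · [p₁(1−p₁) + p₂(1−p₂)] / (p₁ − p₂)²
  = (1.645 + 0.842)² · (0.79·0.21 + 0.87·0.13) / (-0.08)²
  = (2.487)² · (0.1659 + 0.1131) / 0.0064
  = 6.1852 · 0.2790 / 0.0064
  = 269.63
Design effect: 2.55 × 269.63 = 687.57.
Adjust for 89% response: 687.57 / 0.89 = 772.55.
Round up → n = 773 per group.

n = 773 per group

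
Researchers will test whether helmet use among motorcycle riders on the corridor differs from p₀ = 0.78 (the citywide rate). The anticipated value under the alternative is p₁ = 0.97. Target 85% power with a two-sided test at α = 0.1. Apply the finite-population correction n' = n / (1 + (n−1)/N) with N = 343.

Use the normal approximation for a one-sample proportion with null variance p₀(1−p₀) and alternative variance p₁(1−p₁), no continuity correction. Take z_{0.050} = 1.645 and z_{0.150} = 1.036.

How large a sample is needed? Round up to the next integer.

n = [z_{α/2}·√(p₀q₀) + z_β·√(p₁q₁)]² / (p₁ − p₀)²
  = [1.645·√(0.78·0.22) + 1.036·√(0.97·0.03)]² / (0.19)²
  = [1.645·0.4142 + 1.036·0.1706]² / 0.0361
  = [0.8582]² / 0.0361
  = 20.40
Finite-population correction (N = 343): 20.40 / (1 + (20.40 − 1)/343) = 19.31.
Round up → n = 20.

n = 20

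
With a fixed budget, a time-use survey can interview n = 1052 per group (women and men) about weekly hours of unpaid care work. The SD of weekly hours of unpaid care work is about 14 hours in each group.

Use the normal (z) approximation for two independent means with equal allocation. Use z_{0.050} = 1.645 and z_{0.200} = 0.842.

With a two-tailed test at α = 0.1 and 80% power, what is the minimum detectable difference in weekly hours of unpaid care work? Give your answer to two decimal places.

Minimum detectable difference ≈ 1.52 hours

δ = (z_{α/2} + z_β) · √((σ₁²+σ₂²)/n)
  = (1.645 + 0.842) · √(392/1052)
  = 2.487 · √0.37262
  = 2.487 · 0.6104
  = 1.5181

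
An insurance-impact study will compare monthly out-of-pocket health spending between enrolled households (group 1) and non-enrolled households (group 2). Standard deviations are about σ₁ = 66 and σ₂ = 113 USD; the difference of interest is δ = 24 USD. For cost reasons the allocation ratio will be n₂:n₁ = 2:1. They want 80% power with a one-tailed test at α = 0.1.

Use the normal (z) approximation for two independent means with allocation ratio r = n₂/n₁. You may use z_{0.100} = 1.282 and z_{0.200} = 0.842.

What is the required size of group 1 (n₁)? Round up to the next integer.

n₁ = (z_α + z_β)² · (σ₁² + σ₂²/r) / δ²
   = (1.282 + 0.842)² · (66² + 113²/2) / 24²
   = 4.5114 · (4356 + 6384.5) / 576
   = 4.5114 · 10740.5 / 576
   = 84.12
Round up → n₁ = 85; n₂ = r·n₁ = 2 × 85 = 170.

n₁ = 85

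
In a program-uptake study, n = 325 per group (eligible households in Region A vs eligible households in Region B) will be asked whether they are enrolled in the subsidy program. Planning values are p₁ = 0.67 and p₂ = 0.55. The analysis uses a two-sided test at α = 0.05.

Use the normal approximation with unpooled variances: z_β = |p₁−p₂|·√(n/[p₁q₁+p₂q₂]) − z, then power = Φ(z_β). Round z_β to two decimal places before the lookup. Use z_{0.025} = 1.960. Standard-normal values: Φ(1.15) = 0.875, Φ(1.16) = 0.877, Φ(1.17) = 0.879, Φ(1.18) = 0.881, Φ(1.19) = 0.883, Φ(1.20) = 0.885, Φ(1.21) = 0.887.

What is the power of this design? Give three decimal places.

Power ≈ 0.885

z_β = |p₁−p₂|·√(n/[p₁q₁+p₂q₂]) − z_{α/2}
    = 0.12 · √(325/0.4686) − 1.960
    = 0.12 · 26.3354 − 1.960
    = 3.1603 − 1.960 = 1.2003 → 1.20
Power = Φ(1.20) = 0.885.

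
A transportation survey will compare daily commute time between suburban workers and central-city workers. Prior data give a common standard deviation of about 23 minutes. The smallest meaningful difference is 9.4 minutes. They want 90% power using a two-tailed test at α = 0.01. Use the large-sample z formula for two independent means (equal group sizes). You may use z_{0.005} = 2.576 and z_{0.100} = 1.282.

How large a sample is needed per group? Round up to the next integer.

n = (z_{α/2} + z_β)² · (σ₁² + σ₂²) / δ²
  = (2.576 + 1.282)² · (2·23² = 1058) / 9.4²
  = 14.8842 · 1058 / 88.36
  = 178.22
Round up → n = 179 per group.

n = 179 per group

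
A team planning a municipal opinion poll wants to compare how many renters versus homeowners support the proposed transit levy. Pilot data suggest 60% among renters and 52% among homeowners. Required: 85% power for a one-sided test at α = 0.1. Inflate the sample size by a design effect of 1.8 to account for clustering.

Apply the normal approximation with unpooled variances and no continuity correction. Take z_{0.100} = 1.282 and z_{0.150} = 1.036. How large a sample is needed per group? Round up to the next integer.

n = 740 per group

n = (z_α + z_β)² · [p₁(1−p₁) + p₂(1−p₂)] / (p₁ − p₂)²
  = (1.282 + 1.036)² · (0.60·0.40 + 0.52·0.48) / (0.08)²
  = (2.318)² · (0.2400 + 0.2496) / 0.0064
  = 5.3731 · 0.4896 / 0.0064
  = 411.04
Design effect: 1.8 × 411.04 = 739.88.
Round up → n = 740 per group.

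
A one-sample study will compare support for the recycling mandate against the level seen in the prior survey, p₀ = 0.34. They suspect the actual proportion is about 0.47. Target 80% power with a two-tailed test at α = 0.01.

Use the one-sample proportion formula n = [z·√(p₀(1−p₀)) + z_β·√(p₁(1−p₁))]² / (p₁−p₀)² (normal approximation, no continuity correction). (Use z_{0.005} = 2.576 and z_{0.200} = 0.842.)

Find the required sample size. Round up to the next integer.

n = [z_{α/2}·√(p₀q₀) + z_β·√(p₁q₁)]² / (p₁ − p₀)²
  = [2.576·√(0.34·0.66) + 0.842·√(0.47·0.53)]² / (0.13)²
  = [2.576·0.4737 + 0.842·0.4991]² / 0.0169
  = [1.6405]² / 0.0169
  = 159.25
Round up → n = 160.

n = 160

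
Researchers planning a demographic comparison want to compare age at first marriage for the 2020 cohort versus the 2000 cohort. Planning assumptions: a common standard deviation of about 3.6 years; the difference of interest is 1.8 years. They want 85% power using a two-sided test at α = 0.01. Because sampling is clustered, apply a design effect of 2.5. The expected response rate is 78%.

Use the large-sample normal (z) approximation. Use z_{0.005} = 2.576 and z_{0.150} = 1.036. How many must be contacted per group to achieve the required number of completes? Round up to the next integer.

n = 335 per group

n = (z_{α/2} + z_β)² · (σ₁² + σ₂²) / δ²
  = (2.576 + 1.036)² · (2·3.6² = 25.92) / 1.8²
  = 13.0465 · 25.92 / 3.24
  = 104.37
Design effect: 2.5 × 104.37 = 260.93.
Adjust for 78% response: 260.93 / 0.78 = 334.53.
Round up → n = 335 per group.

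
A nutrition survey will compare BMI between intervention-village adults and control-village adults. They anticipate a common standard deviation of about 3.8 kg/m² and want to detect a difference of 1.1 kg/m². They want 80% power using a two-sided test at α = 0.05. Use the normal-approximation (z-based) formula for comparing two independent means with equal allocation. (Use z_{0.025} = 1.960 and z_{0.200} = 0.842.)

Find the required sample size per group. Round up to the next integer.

n = (z_{α/2} + z_β)² · (σ₁² + σ₂²) / δ²
  = (1.960 + 0.842)² · (2·3.8² = 28.88) / 1.1²
  = 7.8512 · 28.88 / 1.21
  = 187.39
Round up → n = 188 per group.

n = 188 per group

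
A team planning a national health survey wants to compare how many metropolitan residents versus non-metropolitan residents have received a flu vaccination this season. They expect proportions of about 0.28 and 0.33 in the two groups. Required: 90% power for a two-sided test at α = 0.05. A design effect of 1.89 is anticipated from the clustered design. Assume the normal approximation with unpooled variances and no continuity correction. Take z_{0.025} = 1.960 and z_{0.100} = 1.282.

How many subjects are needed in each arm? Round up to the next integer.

n = (z_{α/2} + z_β)² · [p₁(1−p₁) + p₂(1−p₂)] / (p₁ − p₂)²
  = (1.960 + 1.282)² · (0.28·0.72 + 0.33·0.67) / (-0.05)²
  = (3.242)² · (0.2016 + 0.2211) / 0.0025
  = 10.5106 · 0.4227 / 0.0025
  = 1777.13
Design effect: 1.89 × 1777.13 = 3358.77.
Round up → n = 3359 per group.

n = 3359 per group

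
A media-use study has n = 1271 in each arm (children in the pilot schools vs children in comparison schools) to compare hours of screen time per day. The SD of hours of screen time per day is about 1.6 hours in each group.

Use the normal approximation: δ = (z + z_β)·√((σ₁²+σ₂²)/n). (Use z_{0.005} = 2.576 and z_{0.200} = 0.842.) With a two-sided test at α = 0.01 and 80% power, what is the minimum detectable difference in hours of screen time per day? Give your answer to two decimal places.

δ = (z_{α/2} + z_β) · √((σ₁²+σ₂²)/n)
  = (2.576 + 0.842) · √(5.12/1271)
  = 3.418 · √0.00403
  = 3.418 · 0.0635
  = 0.2169

Minimum detectable difference ≈ 0.22 hours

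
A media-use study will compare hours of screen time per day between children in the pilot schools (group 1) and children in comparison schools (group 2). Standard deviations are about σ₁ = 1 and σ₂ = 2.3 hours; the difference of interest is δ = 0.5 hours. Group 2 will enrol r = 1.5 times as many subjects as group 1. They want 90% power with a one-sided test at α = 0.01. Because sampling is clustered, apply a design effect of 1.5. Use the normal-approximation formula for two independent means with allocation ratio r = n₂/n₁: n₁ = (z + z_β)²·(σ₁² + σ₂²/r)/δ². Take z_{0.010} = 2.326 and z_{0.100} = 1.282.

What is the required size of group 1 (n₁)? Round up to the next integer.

n₁ = (z_α + z_β)² · (σ₁² + σ₂²/r) / δ²
   = (2.326 + 1.282)² · (1² + 2.3²/1.5) / 0.5²
   = 13.0177 · (1 + 3.5267) / 0.25
   = 13.0177 · 4.5267 / 0.25
   = 235.71
Design effect: 1.5 × 235.71 = 353.56.
Round up → n₁ = 354; n₂ = r·n₁ = 1.5 × 354 = 531.

n₁ = 354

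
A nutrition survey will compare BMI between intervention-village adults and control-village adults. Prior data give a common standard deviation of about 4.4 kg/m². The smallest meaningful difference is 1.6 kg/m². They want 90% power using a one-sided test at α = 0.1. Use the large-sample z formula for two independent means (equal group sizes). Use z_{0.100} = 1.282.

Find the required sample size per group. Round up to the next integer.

n = 100 per group

n = (z_α + z_β)² · (σ₁² + σ₂²) / δ²
  = (1.282 + 1.282)² · (2·4.4² = 38.72) / 1.6²
  = 6.5741 · 38.72 / 2.56
  = 99.43
Round up → n = 100 per group.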